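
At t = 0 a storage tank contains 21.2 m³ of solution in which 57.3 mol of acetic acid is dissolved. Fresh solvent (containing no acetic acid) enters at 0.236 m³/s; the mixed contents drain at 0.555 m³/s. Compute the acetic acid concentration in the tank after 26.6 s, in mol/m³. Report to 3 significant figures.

1.85 mol/m³

Let m(t) be the amount of acetic acid. Volume: V(t) = V₀ + (Q_in − Q_out) t = 21.2 − 0.31900 t; V(26.6) = 12.715 m³.
Species balance (pure solvent in): dm/dt = −Q_out · m/V(t).
dm/m = −Q_out dt/(V₀ − 0.31900 t); integrating gives ln(m/m₀) = −(Q_out/(Q_in−Q_out)) ln(V/V₀).
m = m₀ (V₀/V)^(Q_out/(Q_in−Q_out)) = 57.3 × (21.2/12.715)^(-1.7398) = 23.543 mol.
C = m/V = 23.543/12.715 = 1.8516 mol/m³.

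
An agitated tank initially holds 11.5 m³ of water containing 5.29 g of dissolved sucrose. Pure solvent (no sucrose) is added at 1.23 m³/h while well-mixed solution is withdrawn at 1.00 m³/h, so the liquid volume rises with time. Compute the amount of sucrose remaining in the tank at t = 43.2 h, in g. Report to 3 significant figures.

Total volume: dV/dt = Q_in − Q_out = 0.23000 m³/h, so V(t) = 11.5 + 0.23000 t and V(43.2) = 21.436 m³.
Solute balance: dm/dt = 0 − Q_out C = −Q_out m/V(t).
dm/m = −Q_out dt/(V₀ + 0.23000 t); integrating gives ln(m/m₀) = −(Q_out/(Q_in−Q_out)) ln(V/V₀).
m = m₀ (V₀/V)^(Q_out/(Q_in−Q_out)) = 5.29 × (11.5/21.436)^(4.3478) = 0.35286 g.

0.353 g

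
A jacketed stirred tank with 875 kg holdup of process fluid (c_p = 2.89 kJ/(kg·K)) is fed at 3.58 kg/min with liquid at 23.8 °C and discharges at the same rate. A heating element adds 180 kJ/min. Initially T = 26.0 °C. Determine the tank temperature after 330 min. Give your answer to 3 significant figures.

37.3 °C

Heat balance on the well-mixed liquid: M c_p dT/dt = ṁ c_p (T_in − T) + 180.
τ = M/ṁ = 244.41 min; T_ss = T_in + Q̇/(ṁ c_p) = 23.8 + 180/(3.58·2.89) = 41.198 °C.
Solution: T(t) = T_ss + (T₀ − T_ss) e^(−t/τ).
T(330) = 41.198 + (-15.198)·e^(−330/244.41) = 41.198 + (-15.198)·0.25920 = 37.259 °C.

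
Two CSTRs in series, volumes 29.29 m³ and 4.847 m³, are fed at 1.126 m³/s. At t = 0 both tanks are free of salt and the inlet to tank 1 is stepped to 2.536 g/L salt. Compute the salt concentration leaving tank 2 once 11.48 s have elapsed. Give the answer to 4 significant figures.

Each tank obeys Vᵢ dCᵢ/dt = Q(Cᵢ₋₁ − Cᵢ), so τᵢ = Vᵢ/Q.
τ₁ = 29.29/1.126 = 26.0124 s; τ₂ = 4.847/1.126 = 4.30462 s.
Tank 1: C₁ = C_in(1 − e^(−t/τ₁)). Tank 2 (τ₁ ≠ τ₂): C₂ = C_in[1 − (τ₁ e^(−t/τ₁) − τ₂ e^(−t/τ₂))/(τ₁ − τ₂)].
At t = 11.48: e^(−t/τ₁) = 0.643182, e^(−t/τ₂) = 0.0694670.
C₂ = 2.536·[1 − (26.0124·0.643182 − 4.30462·0.0694670)/(21.7078)] = 2.536·0.243051 = 0.616378 g/L.

0.6164 g/L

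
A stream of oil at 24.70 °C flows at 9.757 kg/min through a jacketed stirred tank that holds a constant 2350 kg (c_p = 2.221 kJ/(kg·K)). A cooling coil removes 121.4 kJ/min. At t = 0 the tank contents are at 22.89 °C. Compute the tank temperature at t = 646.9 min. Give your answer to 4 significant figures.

19.36 °C

Unsteady energy balance on the tank contents: M c_p dT/dt = ṁ c_p (T_in − T) − 121.4.
τ = M/ṁ = 240.853 min; T_ss = T_in − Q̇/(ṁ c_p) = 24.70 − 121.4/(9.757·2.221) = 19.0979 °C.
Integrating: T(t) = T_ss + (T₀ − T_ss) e^(−t/τ).
T(646.9) = 19.0979 + (3.79214)·e^(−646.9/240.853) = 19.0979 + (3.79214)·0.0681616 = 19.3563 °C.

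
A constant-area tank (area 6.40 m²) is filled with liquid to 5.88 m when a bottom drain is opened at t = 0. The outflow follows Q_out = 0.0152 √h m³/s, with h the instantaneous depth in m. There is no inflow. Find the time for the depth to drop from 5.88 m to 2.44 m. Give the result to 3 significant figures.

727 s

A dh/dt = −Q_out = −0.0152 √h.
This is separable: 2 d(√h)/dt = −0.0152/A, so √h = √h₀ − (0.0152/(2A)) t.
t = 2A(√h₀ − √h)/0.0152 = 2·6.40·(√5.88 − √2.44)/0.0152
  = 12.800 × (2.4249 − 1.5620) / 0.0152 = 726.59 s.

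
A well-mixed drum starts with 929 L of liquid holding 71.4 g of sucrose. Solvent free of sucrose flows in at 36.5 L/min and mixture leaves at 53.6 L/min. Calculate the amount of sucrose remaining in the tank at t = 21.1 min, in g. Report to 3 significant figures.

15.3 g

Total volume: dV/dt = Q_in − Q_out = -17.100 L/min, so V(t) = 929 − 17.100 t and V(21.1) = 568.19 L.
No sucrose enters, so dm/dt = −Q_out · (m/V).
dm/m = −Q_out dt/(V₀ − 17.100 t); integrating gives ln(m/m₀) = −(Q_out/(Q_in−Q_out)) ln(V/V₀).
m = m₀ (V₀/V)^(Q_out/(Q_in−Q_out)) = 71.4 × (929/568.19)^(-3.1345) = 15.290 g.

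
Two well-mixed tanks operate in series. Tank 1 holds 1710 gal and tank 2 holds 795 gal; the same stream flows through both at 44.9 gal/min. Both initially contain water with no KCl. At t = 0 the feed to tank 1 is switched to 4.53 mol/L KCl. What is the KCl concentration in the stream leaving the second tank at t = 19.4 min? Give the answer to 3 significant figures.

0.759 mol/L

Time constants: τᵢ = Vᵢ/Q for each well-mixed tank.
τ₁ = 1710/44.9 = 38.085 min; τ₂ = 795/44.9 = 17.706 min.
Solving the cascade with C₁(0)=C₂(0)=0 gives C₂(t) = C_in[1 − (τ₁ e^(−t/τ₁) − τ₂ e^(−t/τ₂))/(τ₁ − τ₂)].
At t = 19.4: e^(−t/τ₁) = 0.60086, e^(−t/τ₂) = 0.33431.
C₂ = 4.53·[1 − (38.085·0.60086 − 17.706·0.33431)/(20.379)] = 4.53·0.16755 = 0.75900 mol/L.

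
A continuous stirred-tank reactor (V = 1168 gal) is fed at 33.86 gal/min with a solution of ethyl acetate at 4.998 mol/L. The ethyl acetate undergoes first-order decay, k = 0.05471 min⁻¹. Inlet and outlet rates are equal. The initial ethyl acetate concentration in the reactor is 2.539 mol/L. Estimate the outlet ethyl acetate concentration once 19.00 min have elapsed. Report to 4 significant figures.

Species balance: V dC/dt = Q C_in − Q C − k V C.
This is linear with rate a = Q/V + k = 0.0836997 min⁻¹.
C_ss = Q C_in/(Q + kV) = 1.73108 mol/L; C(t) = C_ss + (C₀ − C_ss) e^(−a t).
C(19.00) = 1.73108 + (0.807923)·e^(−0.0836997·19.00) = 1.73108 + (0.807923)·0.203866 = 1.89578 mol/L.

1.896 mol/L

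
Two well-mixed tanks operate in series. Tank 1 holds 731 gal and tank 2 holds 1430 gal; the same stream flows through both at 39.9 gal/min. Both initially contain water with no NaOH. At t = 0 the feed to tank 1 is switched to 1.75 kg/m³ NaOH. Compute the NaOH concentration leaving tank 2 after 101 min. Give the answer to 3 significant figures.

Time constants: τᵢ = Vᵢ/Q for each well-mixed tank.
τ₁ = 731/39.9 = 18.321 min; τ₂ = 1430/39.9 = 35.840 min.
Solving the cascade with C₁(0)=C₂(0)=0 gives C₂(t) = C_in[1 − (τ₁ e^(−t/τ₁) − τ₂ e^(−t/τ₂))/(τ₁ − τ₂)].
At t = 101: e^(−t/τ₁) = 0.0040346, e^(−t/τ₂) = 0.059719.
C₂ = 1.75·[1 − (18.321·0.0040346 − 35.840·0.059719)/(-17.519)] = 1.75·0.88205 = 1.5436 kg/m³.

1.54 kg/m³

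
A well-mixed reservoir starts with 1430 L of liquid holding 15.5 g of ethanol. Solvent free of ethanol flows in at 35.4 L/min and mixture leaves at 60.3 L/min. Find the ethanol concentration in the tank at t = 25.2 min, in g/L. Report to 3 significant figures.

Total volume: dV/dt = Q_in − Q_out = -24.900 L/min, so V(t) = 1430 − 24.900 t and V(25.2) = 802.52 L.
No ethanol enters, so dm/dt = −Q_out · (m/V).
dm/m = −Q_out dt/(V₀ − 24.900 t); integrating gives ln(m/m₀) = −(Q_out/(Q_in−Q_out)) ln(V/V₀).
m = m₀ (V₀/V)^(Q_out/(Q_in−Q_out)) = 15.5 × (1430/802.52)^(-2.4217) = 3.8263 g.
C = m/V = 3.8263/802.52 = 0.0047679 g/L.

0.00477 g/L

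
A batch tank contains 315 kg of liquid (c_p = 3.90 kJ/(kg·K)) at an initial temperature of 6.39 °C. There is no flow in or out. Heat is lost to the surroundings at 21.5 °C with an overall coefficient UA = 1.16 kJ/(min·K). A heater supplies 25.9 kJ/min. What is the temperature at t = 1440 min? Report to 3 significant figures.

34.2 °C

Lumped-capacitance energy balance: M c_p dT/dt = UA(T_amb − T) + Q̇.
dT/dt = (T_ss − T)/τ with T_ss = T_amb + Q̇/UA = 21.5 + 25.9/1.16 = 43.828 °C, τ = M c_p/UA = 315·3.90/1.16 = 1059.1 min.
Solution: T(t) = T_ss + (T₀ − T_ss) e^(−t/τ).
T(1440) = 43.828 + (-37.438)·0.25674 = 34.216 °C.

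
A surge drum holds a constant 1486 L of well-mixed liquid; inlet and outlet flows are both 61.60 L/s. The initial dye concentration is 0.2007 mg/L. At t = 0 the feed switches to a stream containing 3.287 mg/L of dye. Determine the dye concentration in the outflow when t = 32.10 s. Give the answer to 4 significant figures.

2.471 mg/L

Mass balance on the solute (V constant): V dC/dt = Q(C_in − C).
So dC/dt = (C_in − C)/τ with τ = V/Q = 1486/61.60 = 24.1234 s.
C approaches C_in exponentially: C(t) = C_in + (C₀ − C_in) e^(−t/τ).
C(32.10) = 3.287 + (0.2007 − 3.287)·e^(−32.10/24.1234) = 3.287 + (-3.08630)·0.264303 = 2.47128 mg/L.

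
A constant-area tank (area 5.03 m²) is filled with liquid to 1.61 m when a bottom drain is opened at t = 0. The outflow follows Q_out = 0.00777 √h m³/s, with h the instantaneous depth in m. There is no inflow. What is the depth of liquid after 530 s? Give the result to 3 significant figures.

With no inflow, A dh/dt = −0.00777 √h.
This is separable: 2 d(√h)/dt = −0.00777/A, so √h = √h₀ − (0.00777/(2A)) t.
√h = √1.61 − 0.00777·530/(2·5.03) = 1.2689 − 0.40935 = 0.85950.
h = 0.85950² = 0.73875 m.

0.739 m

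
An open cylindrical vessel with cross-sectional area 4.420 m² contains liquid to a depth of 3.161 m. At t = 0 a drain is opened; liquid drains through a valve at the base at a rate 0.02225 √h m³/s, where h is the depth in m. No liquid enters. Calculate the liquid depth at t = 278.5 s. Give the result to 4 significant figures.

1.160 m

A dh/dt = −Q_out = −0.02225 √h.
This is separable: 2 d(√h)/dt = −0.02225/A, so √h = √h₀ − (0.02225/(2A)) t.
√h = √3.161 − 0.02225·278.5/(2·4.420) = 1.77792 − 0.700976 = 1.07694.
h = 1.07694² = 1.15981 m.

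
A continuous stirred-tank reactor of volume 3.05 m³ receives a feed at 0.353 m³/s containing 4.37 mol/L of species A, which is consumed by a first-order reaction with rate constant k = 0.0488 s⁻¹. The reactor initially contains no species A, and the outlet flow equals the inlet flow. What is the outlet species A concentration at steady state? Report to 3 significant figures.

Accumulation = in − out − consumed: V dC/dt = Q C_in − Q C − k V C.
At steady state: 0 = Q C_in − (Q + kV) C_ss, so C_ss = Q C_in/(Q + kV).
C_ss = 0.353·4.37/(0.353 + 0.0488·3.05) = 1.5426/0.50184 = 3.0739 mol/L.

3.07 mol/L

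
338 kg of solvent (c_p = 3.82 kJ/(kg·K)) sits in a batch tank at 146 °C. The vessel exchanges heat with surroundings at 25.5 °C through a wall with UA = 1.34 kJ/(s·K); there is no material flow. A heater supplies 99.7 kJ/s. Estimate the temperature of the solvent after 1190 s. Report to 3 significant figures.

113 °C

M c_p dT/dt = −UA(T − T_amb) + Q̇.
dT/dt = (T_ss − T)/τ with T_ss = T_amb + Q̇/UA = 25.5 + 99.7/1.34 = 99.903 °C, τ = M c_p/UA = 338·3.82/1.34 = 963.55 s.
Integrating: T(t) = T_ss + (T₀ − T_ss) e^(−t/τ).
T(1190) = 99.903 + (46.097)·0.29083 = 113.31 °C.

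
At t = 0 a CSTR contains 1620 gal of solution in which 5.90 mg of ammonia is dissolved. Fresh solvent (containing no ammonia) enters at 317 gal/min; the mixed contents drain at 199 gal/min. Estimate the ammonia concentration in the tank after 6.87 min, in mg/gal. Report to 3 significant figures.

0.00122 mg/gal

Let m(t) be the amount of ammonia. Volume: V(t) = V₀ + (Q_in − Q_out) t = 1620 + 118.00 t; V(6.87) = 2430.7 gal.
Species balance (pure solvent in): dm/dt = −Q_out · m/V(t).
dm/m = −Q_out dt/(V₀ + 118.00 t); integrating gives ln(m/m₀) = −(Q_out/(Q_in−Q_out)) ln(V/V₀).
m = m₀ (V₀/V)^(Q_out/(Q_in−Q_out)) = 5.90 × (1620/2430.7)^(1.6864) = 2.9764 mg.
C = m/V = 2.9764/2430.7 = 0.0012245 mg/gal.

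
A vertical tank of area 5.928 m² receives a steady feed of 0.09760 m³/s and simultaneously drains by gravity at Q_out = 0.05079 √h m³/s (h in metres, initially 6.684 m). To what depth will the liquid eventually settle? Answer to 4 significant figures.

3.693 m

Level balance: A dh/dt = 0.09760 − 0.05079 √h. Setting dh/dt = 0:
Q_in = 0.05079 √h_ss ⇒ √h_ss = 0.09760/0.05079 = 1.92164.
h_ss = 1.92164² = 3.69269 m. (Since h₀ = 6.684 m > h_ss, the level will fall toward this value.)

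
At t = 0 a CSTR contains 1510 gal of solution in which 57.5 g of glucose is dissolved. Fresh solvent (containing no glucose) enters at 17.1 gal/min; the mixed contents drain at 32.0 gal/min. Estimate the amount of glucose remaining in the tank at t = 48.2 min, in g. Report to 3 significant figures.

Total volume: dV/dt = Q_in − Q_out = -14.900 gal/min, so V(t) = 1510 − 14.900 t and V(48.2) = 791.82 gal.
Solute balance: dm/dt = 0 − Q_out C = −Q_out m/V(t).
Separate: dm/m = −Q_out dt/V(t) ⇒ ln(m/m₀) = −(Q_out/(Q_in−Q_out)) ln(V/V₀).
m = m₀ (V₀/V)^(Q_out/(Q_in−Q_out)) = 57.5 × (1510/791.82)^(-2.1477) = 14.374 g.

14.4 g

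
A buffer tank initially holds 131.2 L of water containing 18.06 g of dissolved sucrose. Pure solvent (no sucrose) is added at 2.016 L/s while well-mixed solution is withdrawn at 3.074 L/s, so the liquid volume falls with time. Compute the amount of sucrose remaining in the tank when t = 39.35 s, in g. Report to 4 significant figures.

Total volume: dV/dt = Q_in − Q_out = -1.05800 L/s, so V(t) = 131.2 − 1.05800 t and V(39.35) = 89.5677 L.
No sucrose enters, so dm/dt = −Q_out · (m/V).
Separate: dm/m = −Q_out dt/V(t) ⇒ ln(m/m₀) = −(Q_out/(Q_in−Q_out)) ln(V/V₀).
m = m₀ (V₀/V)^(Q_out/(Q_in−Q_out)) = 18.06 × (131.2/89.5677)^(-2.90548) = 5.95717 g.

5.957 g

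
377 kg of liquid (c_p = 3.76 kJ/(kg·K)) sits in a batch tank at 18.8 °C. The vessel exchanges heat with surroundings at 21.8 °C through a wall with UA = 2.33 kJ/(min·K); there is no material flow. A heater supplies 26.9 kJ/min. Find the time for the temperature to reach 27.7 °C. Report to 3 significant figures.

576 min

M c_p dT/dt = −UA(T − T_amb) + Q̇.
τ = M c_p/UA = 608.38 min; T_ss = T_amb + Q̇/UA = 21.8 + 26.9/2.33 = 33.345 °C.
T(t) = T_ss + (T₀ − T_ss)e^(−t/τ); set T = 27.7:
t = −τ ln[(T − T_ss)/(T₀ − T_ss)] = −608.38 · ln(0.38811) = 575.81 min.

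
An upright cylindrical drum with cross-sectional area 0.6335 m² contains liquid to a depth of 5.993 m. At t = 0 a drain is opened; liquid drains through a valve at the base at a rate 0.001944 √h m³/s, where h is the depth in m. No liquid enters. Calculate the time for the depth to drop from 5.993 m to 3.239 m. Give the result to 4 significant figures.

A dh/dt = −Q_out = −0.001944 √h.
This is separable: 2 d(√h)/dt = −0.001944/A, so √h = √h₀ − (0.001944/(2A)) t.
t = 2A(√h₀ − √h)/0.001944 = 2·0.6335·(√5.993 − √3.239)/0.001944
  = 1.26700 × (2.44806 − 1.79972) / 0.001944 = 422.554 s.

422.6 s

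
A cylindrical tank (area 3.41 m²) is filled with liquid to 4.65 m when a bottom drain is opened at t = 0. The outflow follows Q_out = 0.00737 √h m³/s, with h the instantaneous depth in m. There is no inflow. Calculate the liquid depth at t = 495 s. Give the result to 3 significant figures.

A dh/dt = −Q_out = −0.00737 √h.
∫ h^(−1/2) dh = −(0.00737/A) ∫ dt, giving 2√h = 2√h₀ − (0.00737/A) t.
√h = √4.65 − 0.00737·495/(2·3.41) = 2.1564 − 0.53492 = 1.6215.
h = 1.6215² = 2.6292 m.

2.63 m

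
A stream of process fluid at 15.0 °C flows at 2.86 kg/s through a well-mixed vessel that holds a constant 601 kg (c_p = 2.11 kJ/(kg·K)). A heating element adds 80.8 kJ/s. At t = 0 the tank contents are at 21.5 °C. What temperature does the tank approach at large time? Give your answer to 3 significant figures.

28.4 °C

Unsteady energy balance on the tank contents: M c_p dT/dt = ṁ c_p (T_in − T) + 80.8.
At steady state dT/dt = 0 ⇒ T_ss = T_in + Q̇/(ṁ c_p) = 15.0 + 80.8/(2.86·2.11) = 28.389 °C.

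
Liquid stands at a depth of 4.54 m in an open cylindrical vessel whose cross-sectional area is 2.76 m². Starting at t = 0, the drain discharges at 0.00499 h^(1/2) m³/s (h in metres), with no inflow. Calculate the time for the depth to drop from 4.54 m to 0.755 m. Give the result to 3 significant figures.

1400 s

A dh/dt = −Q_out = −0.00499 √h.
∫ h^(−1/2) dh = −(0.00499/A) ∫ dt, giving 2√h = 2√h₀ − (0.00499/A) t.
t = 2A(√h₀ − √h)/0.00499 = 2·2.76·(√4.54 − √0.755)/0.00499
  = 5.5200 × (2.1307 − 0.86891) / 0.00499 = 1395.8 s.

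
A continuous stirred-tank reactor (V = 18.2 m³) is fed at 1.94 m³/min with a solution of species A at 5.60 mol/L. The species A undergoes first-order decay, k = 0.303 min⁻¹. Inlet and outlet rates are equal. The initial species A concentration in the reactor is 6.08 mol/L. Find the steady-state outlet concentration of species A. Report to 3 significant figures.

Species balance: V dC/dt = Q C_in − Q C − k V C.
Steady state (dC/dt = 0): C_ss = Q C_in/(Q + kV) = C_in/(1 + kV/Q).
C_ss = 1.94·5.60/(1.94 + 0.303·18.2) = 10.864/7.4546 = 1.4574 mol/L.

1.46 mol/L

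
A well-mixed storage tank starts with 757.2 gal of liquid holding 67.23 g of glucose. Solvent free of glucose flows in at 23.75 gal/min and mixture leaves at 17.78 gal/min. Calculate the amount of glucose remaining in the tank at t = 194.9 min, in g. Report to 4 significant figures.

Total volume: dV/dt = Q_in − Q_out = 5.97000 gal/min, so V(t) = 757.2 + 5.97000 t and V(194.9) = 1920.75 gal.
Solute balance: dm/dt = 0 − Q_out C = −Q_out m/V(t).
Separate: dm/m = −Q_out dt/V(t) ⇒ ln(m/m₀) = −(Q_out/(Q_in−Q_out)) ln(V/V₀).
m = m₀ (V₀/V)^(Q_out/(Q_in−Q_out)) = 67.23 × (757.2/1920.75)^(2.97822) = 4.20323 g.

4.203 g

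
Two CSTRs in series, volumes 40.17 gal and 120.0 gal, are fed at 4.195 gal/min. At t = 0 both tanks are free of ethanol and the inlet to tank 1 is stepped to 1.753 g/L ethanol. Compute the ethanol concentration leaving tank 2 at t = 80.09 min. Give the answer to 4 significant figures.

Each tank obeys Vᵢ dCᵢ/dt = Q(Cᵢ₋₁ − Cᵢ), so τᵢ = Vᵢ/Q.
τ₁ = 40.17/4.195 = 9.57569 min; τ₂ = 120.0/4.195 = 28.6055 min.
Solving the cascade with C₁(0)=C₂(0)=0 gives C₂(t) = C_in[1 − (τ₁ e^(−t/τ₁) − τ₂ e^(−t/τ₂))/(τ₁ − τ₂)].
At t = 80.09: e^(−t/τ₁) = 0.000233135, e^(−t/τ₂) = 0.0608214.
C₂ = 1.753·[1 − (9.57569·0.000233135 − 28.6055·0.0608214)/(-19.0298)] = 1.753·0.908691 = 1.59294 g/L.

1.593 g/L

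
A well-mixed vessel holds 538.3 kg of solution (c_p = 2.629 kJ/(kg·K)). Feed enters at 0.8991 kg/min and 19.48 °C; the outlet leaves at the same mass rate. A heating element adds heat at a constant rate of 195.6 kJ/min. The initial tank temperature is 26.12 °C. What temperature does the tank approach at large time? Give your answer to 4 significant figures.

102.2 °C

M c_p dT/dt = ṁ c_p (T_in − T) + Q̇.
At steady state dT/dt = 0 ⇒ T_ss = T_in + Q̇/(ṁ c_p) = 19.48 + 195.6/(0.8991·2.629) = 102.230 °C.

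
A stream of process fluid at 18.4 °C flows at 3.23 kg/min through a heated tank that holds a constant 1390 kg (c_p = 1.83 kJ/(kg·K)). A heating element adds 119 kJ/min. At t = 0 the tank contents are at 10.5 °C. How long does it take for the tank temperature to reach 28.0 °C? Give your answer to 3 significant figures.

421 min

M c_p dT/dt = ṁ c_p (T_in − T) + Q̇.
τ = M/ṁ = 430.34 min; T_ss = T_in + Q̇/(ṁ c_p) = 38.532 °C.
T(t) = T_ss + (T₀ − T_ss) e^(−t/τ). Set T = 28.0:
e^(−t/τ) = (28.0 − 38.532)/(10.5 − 38.532) = 0.37572
t = −430.34 · ln(0.37572) = 421.27 min.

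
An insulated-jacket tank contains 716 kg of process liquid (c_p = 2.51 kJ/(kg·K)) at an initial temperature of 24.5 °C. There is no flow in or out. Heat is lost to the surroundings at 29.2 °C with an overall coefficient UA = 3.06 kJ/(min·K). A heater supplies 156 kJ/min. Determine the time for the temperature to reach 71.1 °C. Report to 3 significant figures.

First-law balance (no shaft work): M c_p dT/dt = −UA(T − T_amb) + Q̇.
τ = M c_p/UA = 587.31 min; T_ss = T_amb + Q̇/UA = 29.2 + 156/3.06 = 80.180 °C.
T(t) = T_ss + (T₀ − T_ss)e^(−t/τ); set T = 71.1:
t = −τ ln[(T − T_ss)/(T₀ − T_ss)] = −587.31 · ln(0.16308) = 1065.1 min.

1070 min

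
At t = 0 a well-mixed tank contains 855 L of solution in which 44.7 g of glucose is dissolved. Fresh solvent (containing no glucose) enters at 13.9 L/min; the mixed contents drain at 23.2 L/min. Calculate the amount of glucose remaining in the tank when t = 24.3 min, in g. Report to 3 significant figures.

20.8 g

Let m(t) be the amount of glucose. Volume: V(t) = V₀ + (Q_in − Q_out) t = 855 − 9.3000 t; V(24.3) = 629.01 L.
Solute balance: dm/dt = 0 − Q_out C = −Q_out m/V(t).
Separate: dm/m = −Q_out dt/V(t) ⇒ ln(m/m₀) = −(Q_out/(Q_in−Q_out)) ln(V/V₀).
m = m₀ (V₀/V)^(Q_out/(Q_in−Q_out)) = 44.7 × (855/629.01)^(-2.4946) = 20.785 g.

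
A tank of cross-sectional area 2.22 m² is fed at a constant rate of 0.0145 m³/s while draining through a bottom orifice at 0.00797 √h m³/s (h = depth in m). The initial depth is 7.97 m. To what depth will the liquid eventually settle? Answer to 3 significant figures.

3.31 m

A dh/dt = Q_in − 0.00797 √h. Steady state requires inflow = outflow:
Q_in = 0.00797 √h_ss ⇒ √h_ss = 0.0145/0.00797 = 1.8193.
h_ss = 1.8193² = 3.3099 m. (Since h₀ = 7.97 m > h_ss, the level will fall toward this value.)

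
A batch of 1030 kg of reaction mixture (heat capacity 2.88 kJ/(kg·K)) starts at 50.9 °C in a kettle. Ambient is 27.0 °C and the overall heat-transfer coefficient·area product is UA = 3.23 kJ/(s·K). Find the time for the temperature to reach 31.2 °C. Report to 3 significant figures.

Lumped-capacitance energy balance: M c_p dT/dt = UA(T_amb − T).
τ = M c_p/UA = 918.39 s; T_ss = T_amb = 27.000 °C.
T(t) = T_ss + (T₀ − T_ss)e^(−t/τ); set T = 31.2:
t = −τ ln[(T − T_ss)/(T₀ − T_ss)] = −918.39 · ln(0.17573) = 1596.9 s.

1600 s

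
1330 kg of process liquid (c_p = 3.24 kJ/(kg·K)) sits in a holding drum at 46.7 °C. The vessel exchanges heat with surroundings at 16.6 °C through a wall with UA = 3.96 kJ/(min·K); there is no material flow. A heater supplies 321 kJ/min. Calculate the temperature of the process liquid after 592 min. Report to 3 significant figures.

68.1 °C

Lumped-capacitance energy balance: M c_p dT/dt = UA(T_amb − T) + Q̇.
dT/dt = (T_ss − T)/τ with T_ss = T_amb + Q̇/UA = 16.6 + 321/3.96 = 97.661 °C, τ = M c_p/UA = 1330·3.24/3.96 = 1088.2 min.
Solution: T(t) = T_ss + (T₀ − T_ss) e^(−t/τ).
T(592) = 97.661 + (-50.961)·0.58041 = 68.083 °C.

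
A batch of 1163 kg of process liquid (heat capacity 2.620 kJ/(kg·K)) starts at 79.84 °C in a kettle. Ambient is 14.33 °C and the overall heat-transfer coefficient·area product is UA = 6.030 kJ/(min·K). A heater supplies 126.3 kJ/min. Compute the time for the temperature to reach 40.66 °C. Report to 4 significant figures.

1068 min

Lumped-capacitance energy balance: M c_p dT/dt = UA(T_amb − T) + Q̇.
τ = M c_p/UA = 505.317 min; T_ss = T_amb + Q̇/UA = 14.33 + 126.3/6.030 = 35.2753 °C.
T(t) = T_ss + (T₀ − T_ss)e^(−t/τ); set T = 40.66:
t = −τ ln[(T − T_ss)/(T₀ − T_ss)] = −505.317 · ln(0.120829) = 1067.92 min.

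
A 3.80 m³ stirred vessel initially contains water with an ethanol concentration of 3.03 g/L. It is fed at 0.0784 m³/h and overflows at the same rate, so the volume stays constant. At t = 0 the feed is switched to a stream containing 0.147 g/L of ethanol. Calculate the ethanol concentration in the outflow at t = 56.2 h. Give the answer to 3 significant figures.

Accumulation = in − out for the solute gives V dC/dt = Q(C_in − C).
Time constant τ = V/Q = 3.80/0.0784 = 48.469 h.
Solution: C(t) = C_in + (C₀ − C_in) e^(−t/τ).
C(56.2) = 0.147 + (3.03 − 0.147)·e^(−56.2/48.469) = 0.147 + (2.8830)·0.31364 = 1.0512 g/L.

1.05 g/L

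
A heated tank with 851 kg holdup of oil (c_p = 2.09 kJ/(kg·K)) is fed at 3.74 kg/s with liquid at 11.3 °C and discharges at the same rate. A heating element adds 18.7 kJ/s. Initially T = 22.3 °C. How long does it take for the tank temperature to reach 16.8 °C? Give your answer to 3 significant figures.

232 s

Unsteady energy balance on the tank contents: M c_p dT/dt = ṁ c_p (T_in − T) + 18.7.
τ = M/ṁ = 227.54 s; T_ss = T_in + Q̇/(ṁ c_p) = 13.692 °C.
T(t) = T_ss + (T₀ − T_ss) e^(−t/τ). Set T = 16.8:
e^(−t/τ) = (16.8 − 13.692)/(22.3 − 13.692) = 0.36103
t = −227.54 · ln(0.36103) = 231.81 s.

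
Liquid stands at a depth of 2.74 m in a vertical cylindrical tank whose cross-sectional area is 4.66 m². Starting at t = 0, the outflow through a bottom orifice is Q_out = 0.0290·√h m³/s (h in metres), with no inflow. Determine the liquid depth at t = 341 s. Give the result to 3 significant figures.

Unsteady balance on liquid volume: A dh/dt = −0.0290 √h.
∫ h^(−1/2) dh = −(0.0290/A) ∫ dt, giving 2√h = 2√h₀ − (0.0290/A) t.
√h = √2.74 − 0.0290·341/(2·4.66) = 1.6553 − 1.0611 = 0.59424.
h = 0.59424² = 0.35312 m.

0.353 m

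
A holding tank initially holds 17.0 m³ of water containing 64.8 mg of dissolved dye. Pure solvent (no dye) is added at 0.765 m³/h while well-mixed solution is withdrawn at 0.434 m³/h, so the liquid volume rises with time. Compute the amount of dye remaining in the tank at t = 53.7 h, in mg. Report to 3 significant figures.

25.4 mg

Total volume: dV/dt = Q_in − Q_out = 0.33100 m³/h, so V(t) = 17.0 + 0.33100 t and V(53.7) = 34.775 m³.
Species balance (pure solvent in): dm/dt = −Q_out · m/V(t).
Separate: dm/m = −Q_out dt/V(t) ⇒ ln(m/m₀) = −(Q_out/(Q_in−Q_out)) ln(V/V₀).
m = m₀ (V₀/V)^(Q_out/(Q_in−Q_out)) = 64.8 × (17.0/34.775)^(1.3112) = 25.354 mg.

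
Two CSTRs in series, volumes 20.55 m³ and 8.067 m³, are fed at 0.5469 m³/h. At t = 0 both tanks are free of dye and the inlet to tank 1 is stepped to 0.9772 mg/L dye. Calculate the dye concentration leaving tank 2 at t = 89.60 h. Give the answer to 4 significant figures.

0.8304 mg/L

Each tank obeys Vᵢ dCᵢ/dt = Q(Cᵢ₋₁ − Cᵢ), so τᵢ = Vᵢ/Q.
τ₁ = 20.55/0.5469 = 37.5754 h; τ₂ = 8.067/0.5469 = 14.7504 h.
Tank 1: C₁ = C_in(1 − e^(−t/τ₁)). Tank 2 (τ₁ ≠ τ₂): C₂ = C_in[1 − (τ₁ e^(−t/τ₁) − τ₂ e^(−t/τ₂))/(τ₁ − τ₂)].
At t = 89.60: e^(−t/τ₁) = 0.0921316, e^(−t/τ₂) = 0.00230101.
C₂ = 0.9772·[1 − (37.5754·0.0921316 − 14.7504·0.00230101)/(22.8250)] = 0.9772·0.849816 = 0.830441 mg/L.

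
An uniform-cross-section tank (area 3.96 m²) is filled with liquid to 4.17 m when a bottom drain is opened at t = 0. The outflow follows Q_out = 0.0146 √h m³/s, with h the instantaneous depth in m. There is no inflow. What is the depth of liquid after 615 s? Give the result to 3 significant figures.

0.825 m

A dh/dt = −Q_out = −0.0146 √h.
Separate and integrate: 2(√h − √h₀) = −(0.0146/A) t.
√h = √4.17 − 0.0146·615/(2·3.96) = 2.0421 − 1.1337 = 0.90835.
h = 0.90835² = 0.82509 m.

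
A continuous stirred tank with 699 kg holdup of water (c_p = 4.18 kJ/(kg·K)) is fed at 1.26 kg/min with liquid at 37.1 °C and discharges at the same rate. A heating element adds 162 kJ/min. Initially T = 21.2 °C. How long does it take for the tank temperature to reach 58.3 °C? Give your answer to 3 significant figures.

880 min

Unsteady energy balance on the tank contents: M c_p dT/dt = ṁ c_p (T_in − T) + 162.
τ = M/ṁ = 554.76 min; T_ss = T_in + Q̇/(ṁ c_p) = 67.859 °C.
T(t) = T_ss + (T₀ − T_ss) e^(−t/τ). Set T = 58.3:
e^(−t/τ) = (58.3 − 67.859)/(21.2 − 67.859) = 0.20486
t = −554.76 · ln(0.20486) = 879.52 min.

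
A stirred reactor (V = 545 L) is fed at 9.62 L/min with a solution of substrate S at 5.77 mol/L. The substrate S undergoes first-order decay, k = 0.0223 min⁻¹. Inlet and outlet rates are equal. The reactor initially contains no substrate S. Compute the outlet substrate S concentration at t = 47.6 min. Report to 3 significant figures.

2.17 mol/L

Accumulation = in − out − consumed: V dC/dt = Q C_in − Q C − k V C.
This is linear with rate a = Q/V + k = 0.039951 min⁻¹.
C_ss = Q C_in/(Q + kV) = 2.5493 mol/L; C(t) = C_ss + (C₀ − C_ss) e^(−a t).
C(47.6) = 2.5493 + (-2.5493)·e^(−0.039951·47.6) = 2.5493 + (-2.5493)·0.14932 = 2.1687 mol/L.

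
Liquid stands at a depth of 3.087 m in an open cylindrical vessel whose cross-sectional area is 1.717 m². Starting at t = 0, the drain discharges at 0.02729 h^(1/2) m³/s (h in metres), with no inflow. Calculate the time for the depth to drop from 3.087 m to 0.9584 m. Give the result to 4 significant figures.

97.90 s

A dh/dt = −Q_out = −0.02729 √h.
∫ h^(−1/2) dh = −(0.02729/A) ∫ dt, giving 2√h = 2√h₀ − (0.02729/A) t.
t = 2A(√h₀ − √h)/0.02729 = 2·1.717·(√3.087 − √0.9584)/0.02729
  = 3.43400 × (1.75699 − 0.978979) / 0.02729 = 97.8995 s.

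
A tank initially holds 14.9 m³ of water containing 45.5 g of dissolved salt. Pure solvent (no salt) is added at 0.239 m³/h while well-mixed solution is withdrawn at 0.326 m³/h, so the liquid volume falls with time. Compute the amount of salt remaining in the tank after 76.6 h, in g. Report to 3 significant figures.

4.93 g

Total volume: dV/dt = Q_in − Q_out = -0.087000 m³/h, so V(t) = 14.9 − 0.087000 t and V(76.6) = 8.2358 m³.
No salt enters, so dm/dt = −Q_out · (m/V).
dm/m = −Q_out dt/(V₀ − 0.087000 t); integrating gives ln(m/m₀) = −(Q_out/(Q_in−Q_out)) ln(V/V₀).
m = m₀ (V₀/V)^(Q_out/(Q_in−Q_out)) = 45.5 × (14.9/8.2358)^(-3.7471) = 4.9340 g.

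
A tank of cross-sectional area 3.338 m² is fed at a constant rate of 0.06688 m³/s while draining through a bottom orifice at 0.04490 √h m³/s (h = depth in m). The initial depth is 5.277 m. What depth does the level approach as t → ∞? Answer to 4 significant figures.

Level balance: A dh/dt = 0.06688 − 0.04490 √h. Setting dh/dt = 0:
Q_in = 0.04490 √h_ss ⇒ √h_ss = 0.06688/0.04490 = 1.48953.
h_ss = 1.48953² = 2.21871 m. (Since h₀ = 5.277 m > h_ss, the level will fall toward this value.)

2.219 m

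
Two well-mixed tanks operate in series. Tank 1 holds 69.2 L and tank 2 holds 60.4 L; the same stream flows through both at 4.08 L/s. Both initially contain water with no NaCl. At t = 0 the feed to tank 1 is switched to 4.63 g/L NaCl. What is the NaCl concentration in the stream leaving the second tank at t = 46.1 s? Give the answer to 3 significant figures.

Time constants: τᵢ = Vᵢ/Q for each well-mixed tank.
τ₁ = 69.2/4.08 = 16.961 s; τ₂ = 60.4/4.08 = 14.804 s.
Tank 1: C₁ = C_in(1 − e^(−t/τ₁)). Tank 2 (τ₁ ≠ τ₂): C₂ = C_in[1 − (τ₁ e^(−t/τ₁) − τ₂ e^(−t/τ₂))/(τ₁ − τ₂)].
At t = 46.1: e^(−t/τ₁) = 0.066004, e^(−t/τ₂) = 0.044421.
C₂ = 4.63·[1 − (16.961·0.066004 − 14.804·0.044421)/(2.1569)] = 4.63·0.78586 = 3.6385 g/L.

3.64 g/L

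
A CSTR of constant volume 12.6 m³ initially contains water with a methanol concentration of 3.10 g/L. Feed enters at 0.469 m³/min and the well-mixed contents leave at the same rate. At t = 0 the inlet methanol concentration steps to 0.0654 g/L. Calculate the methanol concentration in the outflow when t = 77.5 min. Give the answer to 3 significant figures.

0.235 g/L

Transient balance on the dissolved component: V dC/dt = Q(C_in − C).
So dC/dt = (C_in − C)/τ with τ = V/Q = 12.6/0.469 = 26.866 min.
Integrating: C(t) = C_in + (C₀ − C_in) e^(−t/τ).
C(77.5) = 0.0654 + (3.10 − 0.0654)·e^(−77.5/26.866) = 0.0654 + (3.0346)·0.055870 = 0.23494 g/L.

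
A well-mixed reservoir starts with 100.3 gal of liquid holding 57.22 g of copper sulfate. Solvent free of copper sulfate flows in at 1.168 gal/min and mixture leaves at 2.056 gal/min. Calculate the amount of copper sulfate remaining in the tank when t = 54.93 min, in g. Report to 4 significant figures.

Let m(t) be the amount of copper sulfate. Volume: V(t) = V₀ + (Q_in − Q_out) t = 100.3 − 0.888000 t; V(54.93) = 51.5222 gal.
Species balance (pure solvent in): dm/dt = −Q_out · m/V(t).
Separate: dm/m = −Q_out dt/V(t) ⇒ ln(m/m₀) = −(Q_out/(Q_in−Q_out)) ln(V/V₀).
m = m₀ (V₀/V)^(Q_out/(Q_in−Q_out)) = 57.22 × (100.3/51.5222)^(-2.31532) = 12.2380 g.

12.24 g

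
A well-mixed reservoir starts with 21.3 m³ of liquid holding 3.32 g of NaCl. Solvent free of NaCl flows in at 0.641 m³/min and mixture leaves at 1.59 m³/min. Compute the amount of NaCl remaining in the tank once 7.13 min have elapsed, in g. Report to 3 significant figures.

Let m(t) be the amount of NaCl. Volume: V(t) = V₀ + (Q_in − Q_out) t = 21.3 − 0.94900 t; V(7.13) = 14.534 m³.
Species balance (pure solvent in): dm/dt = −Q_out · m/V(t).
Separate: dm/m = −Q_out dt/V(t) ⇒ ln(m/m₀) = −(Q_out/(Q_in−Q_out)) ln(V/V₀).
m = m₀ (V₀/V)^(Q_out/(Q_in−Q_out)) = 3.32 × (21.3/14.534)^(-1.6754) = 1.7499 g.

1.75 g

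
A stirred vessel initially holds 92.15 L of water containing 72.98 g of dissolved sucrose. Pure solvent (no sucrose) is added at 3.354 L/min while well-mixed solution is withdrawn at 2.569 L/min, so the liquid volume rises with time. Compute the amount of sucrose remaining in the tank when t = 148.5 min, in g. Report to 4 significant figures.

Let m(t) be the amount of sucrose. Volume: V(t) = V₀ + (Q_in − Q_out) t = 92.15 + 0.785000 t; V(148.5) = 208.723 L.
Solute balance: dm/dt = 0 − Q_out C = −Q_out m/V(t).
Separate: dm/m = −Q_out dt/V(t) ⇒ ln(m/m₀) = −(Q_out/(Q_in−Q_out)) ln(V/V₀).
m = m₀ (V₀/V)^(Q_out/(Q_in−Q_out)) = 72.98 × (92.15/208.723)^(3.27261) = 5.02556 g.

5.026 g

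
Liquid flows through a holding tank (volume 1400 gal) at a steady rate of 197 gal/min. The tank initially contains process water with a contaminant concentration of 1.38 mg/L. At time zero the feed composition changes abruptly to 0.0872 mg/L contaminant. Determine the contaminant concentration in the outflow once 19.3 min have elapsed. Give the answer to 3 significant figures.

0.173 mg/L

Unsteady species balance (constant V, well mixed): V dC/dt = Q(C_in − C).
So dC/dt = (C_in − C)/τ with τ = V/Q = 1400/197 = 7.1066 min.
Integrating: C(t) = C_in + (C₀ − C_in) e^(−t/τ).
C(19.3) = 0.0872 + (1.38 − 0.0872)·e^(−19.3/7.1066) = 0.0872 + (1.2928)·0.066153 = 0.17272 mg/L.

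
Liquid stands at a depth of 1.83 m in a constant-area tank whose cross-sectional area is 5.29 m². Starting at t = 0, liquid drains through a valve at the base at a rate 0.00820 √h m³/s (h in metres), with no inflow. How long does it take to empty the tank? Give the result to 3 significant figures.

Mass balance (ρ constant): A dh/dt = −0.00820 √h.
∫ h^(−1/2) dh = −(0.00820/A) ∫ dt, giving 2√h = 2√h₀ − (0.00820/A) t.
Set h = 0: 2√h₀ = (0.00820/A) t_empty ⇒ t_empty = 2A√h₀/0.00820.
t_empty = 2·5.29·√1.83/0.00820 = 10.580·1.3528/0.00820 = 1745.4 s.

1750 s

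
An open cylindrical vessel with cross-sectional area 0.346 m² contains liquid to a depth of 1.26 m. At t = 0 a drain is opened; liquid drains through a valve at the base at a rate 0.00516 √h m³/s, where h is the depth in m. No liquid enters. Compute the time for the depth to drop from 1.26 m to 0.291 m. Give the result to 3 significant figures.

Accumulation of liquid (constant cross-section A): A dh/dt = −0.00516 √h.
This is separable: 2 d(√h)/dt = −0.00516/A, so √h = √h₀ − (0.00516/(2A)) t.
t = 2A(√h₀ − √h)/0.00516 = 2·0.346·(√1.26 − √0.291)/0.00516
  = 0.69200 × (1.1225 − 0.53944) / 0.00516 = 78.192 s.

78.2 s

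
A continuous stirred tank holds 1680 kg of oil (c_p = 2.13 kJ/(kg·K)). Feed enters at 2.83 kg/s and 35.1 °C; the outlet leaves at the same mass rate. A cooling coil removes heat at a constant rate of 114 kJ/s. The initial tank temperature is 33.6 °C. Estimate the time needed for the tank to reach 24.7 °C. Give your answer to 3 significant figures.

425 s

M c_p dT/dt = ṁ c_p (T_in − T) − Q̇.
τ = M/ṁ = 593.64 s; T_ss = T_in − Q̇/(ṁ c_p) = 16.188 °C.
T(t) = T_ss + (T₀ − T_ss) e^(−t/τ). Set T = 24.7:
e^(−t/τ) = (24.7 − 16.188)/(33.6 − 16.188) = 0.48886
t = −593.64 · ln(0.48886) = 424.86 s.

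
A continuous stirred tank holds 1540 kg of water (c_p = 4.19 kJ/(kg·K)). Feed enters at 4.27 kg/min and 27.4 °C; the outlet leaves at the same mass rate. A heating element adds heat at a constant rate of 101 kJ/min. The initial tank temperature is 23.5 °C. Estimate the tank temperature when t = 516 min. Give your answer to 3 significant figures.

30.8 °C

Heat balance on the well-mixed liquid: M c_p dT/dt = ṁ c_p (T_in − T) + 101.
Rearrange: dT/dt = (T_ss − T)/τ with τ = M/ṁ = 360.66 min and T_ss = T_in + Q̇/(ṁ c_p) = 33.045 °C.
Solution: T(t) = T_ss + (T₀ − T_ss) e^(−t/τ).
T(516) = 33.045 + (-9.5452)·e^(−516/360.66) = 33.045 + (-9.5452)·0.23913 = 30.763 °C.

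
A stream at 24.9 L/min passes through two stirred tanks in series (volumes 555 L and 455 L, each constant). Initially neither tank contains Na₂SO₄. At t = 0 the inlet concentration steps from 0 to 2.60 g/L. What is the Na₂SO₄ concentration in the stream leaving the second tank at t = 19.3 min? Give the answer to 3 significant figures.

Time constants: τᵢ = Vᵢ/Q for each well-mixed tank.
τ₁ = 555/24.9 = 22.289 min; τ₂ = 455/24.9 = 18.273 min.
Solving the cascade with C₁(0)=C₂(0)=0 gives C₂(t) = C_in[1 − (τ₁ e^(−t/τ₁) − τ₂ e^(−t/τ₂))/(τ₁ − τ₂)].
At t = 19.3: e^(−t/τ₁) = 0.42068, e^(−t/τ₂) = 0.34778.
C₂ = 2.60·[1 − (22.289·0.42068 − 18.273·0.34778)/(4.0161)] = 2.60·0.24763 = 0.64383 g/L.

0.644 g/L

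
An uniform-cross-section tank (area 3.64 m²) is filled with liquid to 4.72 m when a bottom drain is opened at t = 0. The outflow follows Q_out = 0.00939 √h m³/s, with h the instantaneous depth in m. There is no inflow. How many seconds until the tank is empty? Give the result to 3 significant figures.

1680 s

Volume balance on the tank: A dh/dt = −0.00939 √h.
∫ h^(−1/2) dh = −(0.00939/A) ∫ dt, giving 2√h = 2√h₀ − (0.00939/A) t.
Tank is empty when √h = 0: t_empty = 2A√h₀/0.00939.
t_empty = 2·3.64·√4.72/0.00939 = 7.2800·2.1726/0.00939 = 1684.4 s.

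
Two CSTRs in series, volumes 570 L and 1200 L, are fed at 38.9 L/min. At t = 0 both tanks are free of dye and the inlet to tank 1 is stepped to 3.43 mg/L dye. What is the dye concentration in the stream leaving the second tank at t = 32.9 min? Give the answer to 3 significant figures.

Species balance on tank i: dCᵢ/dt = (Cᵢ₋₁ − Cᵢ)/τᵢ with τᵢ = Vᵢ/Q.
τ₁ = 570/38.9 = 14.653 min; τ₂ = 1200/38.9 = 30.848 min.
Solving the cascade with C₁(0)=C₂(0)=0 gives C₂(t) = C_in[1 − (τ₁ e^(−t/τ₁) − τ₂ e^(−t/τ₂))/(τ₁ − τ₂)].
At t = 32.9: e^(−t/τ₁) = 0.10590, e^(−t/τ₂) = 0.34421.
C₂ = 3.43·[1 − (14.653·0.10590 − 30.848·0.34421)/(-16.195)] = 3.43·0.44018 = 1.5098 mg/L.

1.51 mg/L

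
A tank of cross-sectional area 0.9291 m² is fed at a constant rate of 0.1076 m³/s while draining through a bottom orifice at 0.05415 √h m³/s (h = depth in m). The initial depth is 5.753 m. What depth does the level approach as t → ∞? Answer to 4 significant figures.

3.948 m

Level balance: A dh/dt = 0.1076 − 0.05415 √h. Setting dh/dt = 0:
Q_in = 0.05415 √h_ss ⇒ √h_ss = 0.1076/0.05415 = 1.98707.
h_ss = 1.98707² = 3.94846 m. (Since h₀ = 5.753 m > h_ss, the level will fall toward this value.)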